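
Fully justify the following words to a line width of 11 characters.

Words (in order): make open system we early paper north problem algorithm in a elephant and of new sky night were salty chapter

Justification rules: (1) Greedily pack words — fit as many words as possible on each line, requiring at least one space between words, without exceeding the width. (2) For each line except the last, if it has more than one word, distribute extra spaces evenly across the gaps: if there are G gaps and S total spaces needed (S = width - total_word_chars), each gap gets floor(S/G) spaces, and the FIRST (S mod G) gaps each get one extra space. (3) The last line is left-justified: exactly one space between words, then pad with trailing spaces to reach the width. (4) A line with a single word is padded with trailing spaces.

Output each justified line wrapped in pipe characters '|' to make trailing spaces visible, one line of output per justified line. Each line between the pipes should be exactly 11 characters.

Answer: |make   open|
|system   we|
|early paper|
|north      |
|problem    |
|algorithm  |
|in        a|
|elephant   |
|and  of new|
|sky   night|
|were  salty|
|chapter    |

Derivation:
Line 1: ['make', 'open'] (min_width=9, slack=2)
Line 2: ['system', 'we'] (min_width=9, slack=2)
Line 3: ['early', 'paper'] (min_width=11, slack=0)
Line 4: ['north'] (min_width=5, slack=6)
Line 5: ['problem'] (min_width=7, slack=4)
Line 6: ['algorithm'] (min_width=9, slack=2)
Line 7: ['in', 'a'] (min_width=4, slack=7)
Line 8: ['elephant'] (min_width=8, slack=3)
Line 9: ['and', 'of', 'new'] (min_width=10, slack=1)
Line 10: ['sky', 'night'] (min_width=9, slack=2)
Line 11: ['were', 'salty'] (min_width=10, slack=1)
Line 12: ['chapter'] (min_width=7, slack=4)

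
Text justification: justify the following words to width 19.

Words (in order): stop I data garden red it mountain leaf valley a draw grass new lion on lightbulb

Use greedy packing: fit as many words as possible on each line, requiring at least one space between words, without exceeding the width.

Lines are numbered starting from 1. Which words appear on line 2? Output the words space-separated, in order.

Line 1: ['stop', 'I', 'data', 'garden'] (min_width=18, slack=1)
Line 2: ['red', 'it', 'mountain'] (min_width=15, slack=4)
Line 3: ['leaf', 'valley', 'a', 'draw'] (min_width=18, slack=1)
Line 4: ['grass', 'new', 'lion', 'on'] (min_width=17, slack=2)
Line 5: ['lightbulb'] (min_width=9, slack=10)

Answer: red it mountain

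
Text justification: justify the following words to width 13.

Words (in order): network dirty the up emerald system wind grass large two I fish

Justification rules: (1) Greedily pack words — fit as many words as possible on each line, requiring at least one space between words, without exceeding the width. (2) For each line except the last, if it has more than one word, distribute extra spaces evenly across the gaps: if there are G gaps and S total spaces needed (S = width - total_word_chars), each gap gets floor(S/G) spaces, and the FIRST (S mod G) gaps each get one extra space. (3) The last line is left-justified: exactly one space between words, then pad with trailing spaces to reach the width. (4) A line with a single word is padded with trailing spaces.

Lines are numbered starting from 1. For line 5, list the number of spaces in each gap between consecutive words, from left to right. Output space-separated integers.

Answer: 3

Derivation:
Line 1: ['network', 'dirty'] (min_width=13, slack=0)
Line 2: ['the', 'up'] (min_width=6, slack=7)
Line 3: ['emerald'] (min_width=7, slack=6)
Line 4: ['system', 'wind'] (min_width=11, slack=2)
Line 5: ['grass', 'large'] (min_width=11, slack=2)
Line 6: ['two', 'I', 'fish'] (min_width=10, slack=3)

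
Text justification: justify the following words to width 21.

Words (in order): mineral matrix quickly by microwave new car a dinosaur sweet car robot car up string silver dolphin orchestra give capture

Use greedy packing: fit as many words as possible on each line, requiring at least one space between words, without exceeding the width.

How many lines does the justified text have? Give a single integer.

Line 1: ['mineral', 'matrix'] (min_width=14, slack=7)
Line 2: ['quickly', 'by', 'microwave'] (min_width=20, slack=1)
Line 3: ['new', 'car', 'a', 'dinosaur'] (min_width=18, slack=3)
Line 4: ['sweet', 'car', 'robot', 'car'] (min_width=19, slack=2)
Line 5: ['up', 'string', 'silver'] (min_width=16, slack=5)
Line 6: ['dolphin', 'orchestra'] (min_width=17, slack=4)
Line 7: ['give', 'capture'] (min_width=12, slack=9)
Total lines: 7

Answer: 7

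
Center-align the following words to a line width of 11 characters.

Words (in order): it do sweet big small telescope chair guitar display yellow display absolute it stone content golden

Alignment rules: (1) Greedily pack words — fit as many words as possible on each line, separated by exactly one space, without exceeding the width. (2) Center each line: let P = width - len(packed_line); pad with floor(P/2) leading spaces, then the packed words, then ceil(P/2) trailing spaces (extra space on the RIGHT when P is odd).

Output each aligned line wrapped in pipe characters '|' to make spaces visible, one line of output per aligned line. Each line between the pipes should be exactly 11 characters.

Line 1: ['it', 'do', 'sweet'] (min_width=11, slack=0)
Line 2: ['big', 'small'] (min_width=9, slack=2)
Line 3: ['telescope'] (min_width=9, slack=2)
Line 4: ['chair'] (min_width=5, slack=6)
Line 5: ['guitar'] (min_width=6, slack=5)
Line 6: ['display'] (min_width=7, slack=4)
Line 7: ['yellow'] (min_width=6, slack=5)
Line 8: ['display'] (min_width=7, slack=4)
Line 9: ['absolute', 'it'] (min_width=11, slack=0)
Line 10: ['stone'] (min_width=5, slack=6)
Line 11: ['content'] (min_width=7, slack=4)
Line 12: ['golden'] (min_width=6, slack=5)

Answer: |it do sweet|
| big small |
| telescope |
|   chair   |
|  guitar   |
|  display  |
|  yellow   |
|  display  |
|absolute it|
|   stone   |
|  content  |
|  golden   |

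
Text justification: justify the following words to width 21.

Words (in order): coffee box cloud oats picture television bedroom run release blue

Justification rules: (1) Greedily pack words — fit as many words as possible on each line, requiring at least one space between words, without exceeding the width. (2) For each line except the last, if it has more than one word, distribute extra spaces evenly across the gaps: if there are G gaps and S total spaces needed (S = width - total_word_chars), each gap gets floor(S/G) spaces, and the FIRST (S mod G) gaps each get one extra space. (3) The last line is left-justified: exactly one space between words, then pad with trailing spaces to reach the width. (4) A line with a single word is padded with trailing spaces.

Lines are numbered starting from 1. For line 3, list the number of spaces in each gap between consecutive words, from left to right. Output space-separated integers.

Line 1: ['coffee', 'box', 'cloud', 'oats'] (min_width=21, slack=0)
Line 2: ['picture', 'television'] (min_width=18, slack=3)
Line 3: ['bedroom', 'run', 'release'] (min_width=19, slack=2)
Line 4: ['blue'] (min_width=4, slack=17)

Answer: 2 2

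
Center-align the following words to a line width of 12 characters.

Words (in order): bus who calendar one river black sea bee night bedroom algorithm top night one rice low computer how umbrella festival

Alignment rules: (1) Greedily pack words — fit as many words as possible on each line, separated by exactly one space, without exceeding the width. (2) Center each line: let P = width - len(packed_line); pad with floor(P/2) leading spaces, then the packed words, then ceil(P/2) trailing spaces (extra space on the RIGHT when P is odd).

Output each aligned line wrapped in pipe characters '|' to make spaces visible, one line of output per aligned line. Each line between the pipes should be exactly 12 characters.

Answer: |  bus who   |
|calendar one|
|river black |
|  sea bee   |
|   night    |
|  bedroom   |
| algorithm  |
| top night  |
|one rice low|
|computer how|
|  umbrella  |
|  festival  |

Derivation:
Line 1: ['bus', 'who'] (min_width=7, slack=5)
Line 2: ['calendar', 'one'] (min_width=12, slack=0)
Line 3: ['river', 'black'] (min_width=11, slack=1)
Line 4: ['sea', 'bee'] (min_width=7, slack=5)
Line 5: ['night'] (min_width=5, slack=7)
Line 6: ['bedroom'] (min_width=7, slack=5)
Line 7: ['algorithm'] (min_width=9, slack=3)
Line 8: ['top', 'night'] (min_width=9, slack=3)
Line 9: ['one', 'rice', 'low'] (min_width=12, slack=0)
Line 10: ['computer', 'how'] (min_width=12, slack=0)
Line 11: ['umbrella'] (min_width=8, slack=4)
Line 12: ['festival'] (min_width=8, slack=4)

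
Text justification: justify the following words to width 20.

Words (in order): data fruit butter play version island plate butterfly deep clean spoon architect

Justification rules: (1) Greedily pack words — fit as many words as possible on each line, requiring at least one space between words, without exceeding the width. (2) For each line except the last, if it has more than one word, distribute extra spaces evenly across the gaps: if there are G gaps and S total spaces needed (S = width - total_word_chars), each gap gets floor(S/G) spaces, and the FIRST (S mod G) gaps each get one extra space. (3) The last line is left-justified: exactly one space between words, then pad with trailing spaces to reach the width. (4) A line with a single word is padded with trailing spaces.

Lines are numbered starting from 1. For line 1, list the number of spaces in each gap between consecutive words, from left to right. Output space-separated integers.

Answer: 3 2

Derivation:
Line 1: ['data', 'fruit', 'butter'] (min_width=17, slack=3)
Line 2: ['play', 'version', 'island'] (min_width=19, slack=1)
Line 3: ['plate', 'butterfly', 'deep'] (min_width=20, slack=0)
Line 4: ['clean', 'spoon'] (min_width=11, slack=9)
Line 5: ['architect'] (min_width=9, slack=11)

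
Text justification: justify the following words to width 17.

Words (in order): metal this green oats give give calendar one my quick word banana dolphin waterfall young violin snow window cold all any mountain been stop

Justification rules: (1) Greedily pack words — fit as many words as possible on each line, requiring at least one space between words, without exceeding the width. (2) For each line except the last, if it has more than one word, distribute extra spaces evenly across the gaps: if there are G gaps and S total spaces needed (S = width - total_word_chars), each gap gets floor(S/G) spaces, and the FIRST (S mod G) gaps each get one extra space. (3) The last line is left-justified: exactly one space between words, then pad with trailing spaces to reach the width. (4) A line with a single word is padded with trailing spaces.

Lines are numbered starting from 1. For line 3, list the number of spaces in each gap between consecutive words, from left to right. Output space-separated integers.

Line 1: ['metal', 'this', 'green'] (min_width=16, slack=1)
Line 2: ['oats', 'give', 'give'] (min_width=14, slack=3)
Line 3: ['calendar', 'one', 'my'] (min_width=15, slack=2)
Line 4: ['quick', 'word', 'banana'] (min_width=17, slack=0)
Line 5: ['dolphin', 'waterfall'] (min_width=17, slack=0)
Line 6: ['young', 'violin', 'snow'] (min_width=17, slack=0)
Line 7: ['window', 'cold', 'all'] (min_width=15, slack=2)
Line 8: ['any', 'mountain', 'been'] (min_width=17, slack=0)
Line 9: ['stop'] (min_width=4, slack=13)

Answer: 2 2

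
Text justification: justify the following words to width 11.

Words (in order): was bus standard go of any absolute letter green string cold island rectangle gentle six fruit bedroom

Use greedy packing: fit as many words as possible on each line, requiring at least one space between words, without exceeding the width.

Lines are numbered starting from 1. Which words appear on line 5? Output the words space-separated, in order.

Answer: letter

Derivation:
Line 1: ['was', 'bus'] (min_width=7, slack=4)
Line 2: ['standard', 'go'] (min_width=11, slack=0)
Line 3: ['of', 'any'] (min_width=6, slack=5)
Line 4: ['absolute'] (min_width=8, slack=3)
Line 5: ['letter'] (min_width=6, slack=5)
Line 6: ['green'] (min_width=5, slack=6)
Line 7: ['string', 'cold'] (min_width=11, slack=0)
Line 8: ['island'] (min_width=6, slack=5)
Line 9: ['rectangle'] (min_width=9, slack=2)
Line 10: ['gentle', 'six'] (min_width=10, slack=1)
Line 11: ['fruit'] (min_width=5, slack=6)
Line 12: ['bedroom'] (min_width=7, slack=4)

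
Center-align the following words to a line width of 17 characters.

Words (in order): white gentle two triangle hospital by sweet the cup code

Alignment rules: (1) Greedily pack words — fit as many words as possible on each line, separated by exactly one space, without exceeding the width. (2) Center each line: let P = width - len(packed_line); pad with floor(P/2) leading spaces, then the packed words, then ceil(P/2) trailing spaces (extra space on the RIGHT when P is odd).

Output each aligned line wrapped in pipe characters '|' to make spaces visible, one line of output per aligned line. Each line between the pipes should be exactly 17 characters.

Answer: |white gentle two |
|triangle hospital|
|by sweet the cup |
|      code       |

Derivation:
Line 1: ['white', 'gentle', 'two'] (min_width=16, slack=1)
Line 2: ['triangle', 'hospital'] (min_width=17, slack=0)
Line 3: ['by', 'sweet', 'the', 'cup'] (min_width=16, slack=1)
Line 4: ['code'] (min_width=4, slack=13)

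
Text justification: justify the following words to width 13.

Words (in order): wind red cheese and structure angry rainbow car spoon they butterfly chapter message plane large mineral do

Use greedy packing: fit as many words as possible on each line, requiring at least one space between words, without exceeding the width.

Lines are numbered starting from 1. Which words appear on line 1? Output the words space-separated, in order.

Answer: wind red

Derivation:
Line 1: ['wind', 'red'] (min_width=8, slack=5)
Line 2: ['cheese', 'and'] (min_width=10, slack=3)
Line 3: ['structure'] (min_width=9, slack=4)
Line 4: ['angry', 'rainbow'] (min_width=13, slack=0)
Line 5: ['car', 'spoon'] (min_width=9, slack=4)
Line 6: ['they'] (min_width=4, slack=9)
Line 7: ['butterfly'] (min_width=9, slack=4)
Line 8: ['chapter'] (min_width=7, slack=6)
Line 9: ['message', 'plane'] (min_width=13, slack=0)
Line 10: ['large', 'mineral'] (min_width=13, slack=0)
Line 11: ['do'] (min_width=2, slack=11)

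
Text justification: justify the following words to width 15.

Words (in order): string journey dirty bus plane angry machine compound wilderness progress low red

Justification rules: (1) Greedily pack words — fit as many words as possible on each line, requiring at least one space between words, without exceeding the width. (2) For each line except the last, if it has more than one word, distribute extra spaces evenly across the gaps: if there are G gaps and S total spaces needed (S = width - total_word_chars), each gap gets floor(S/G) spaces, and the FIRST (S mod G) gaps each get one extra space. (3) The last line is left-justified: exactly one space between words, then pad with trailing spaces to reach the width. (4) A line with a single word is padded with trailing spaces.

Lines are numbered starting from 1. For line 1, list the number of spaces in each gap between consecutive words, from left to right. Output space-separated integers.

Line 1: ['string', 'journey'] (min_width=14, slack=1)
Line 2: ['dirty', 'bus', 'plane'] (min_width=15, slack=0)
Line 3: ['angry', 'machine'] (min_width=13, slack=2)
Line 4: ['compound'] (min_width=8, slack=7)
Line 5: ['wilderness'] (min_width=10, slack=5)
Line 6: ['progress', 'low'] (min_width=12, slack=3)
Line 7: ['red'] (min_width=3, slack=12)

Answer: 2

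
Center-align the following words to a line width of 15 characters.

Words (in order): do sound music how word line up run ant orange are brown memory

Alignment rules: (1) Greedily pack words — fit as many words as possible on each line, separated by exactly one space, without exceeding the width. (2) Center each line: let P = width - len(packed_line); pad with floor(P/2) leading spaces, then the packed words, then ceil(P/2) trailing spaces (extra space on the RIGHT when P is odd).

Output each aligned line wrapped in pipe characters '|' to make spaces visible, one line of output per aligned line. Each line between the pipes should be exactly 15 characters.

Line 1: ['do', 'sound', 'music'] (min_width=14, slack=1)
Line 2: ['how', 'word', 'line'] (min_width=13, slack=2)
Line 3: ['up', 'run', 'ant'] (min_width=10, slack=5)
Line 4: ['orange', 'are'] (min_width=10, slack=5)
Line 5: ['brown', 'memory'] (min_width=12, slack=3)

Answer: |do sound music |
| how word line |
|  up run ant   |
|  orange are   |
| brown memory  |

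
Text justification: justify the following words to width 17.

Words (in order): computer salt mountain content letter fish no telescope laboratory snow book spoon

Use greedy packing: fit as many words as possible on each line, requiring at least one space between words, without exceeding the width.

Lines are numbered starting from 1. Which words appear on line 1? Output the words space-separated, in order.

Answer: computer salt

Derivation:
Line 1: ['computer', 'salt'] (min_width=13, slack=4)
Line 2: ['mountain', 'content'] (min_width=16, slack=1)
Line 3: ['letter', 'fish', 'no'] (min_width=14, slack=3)
Line 4: ['telescope'] (min_width=9, slack=8)
Line 5: ['laboratory', 'snow'] (min_width=15, slack=2)
Line 6: ['book', 'spoon'] (min_width=10, slack=7)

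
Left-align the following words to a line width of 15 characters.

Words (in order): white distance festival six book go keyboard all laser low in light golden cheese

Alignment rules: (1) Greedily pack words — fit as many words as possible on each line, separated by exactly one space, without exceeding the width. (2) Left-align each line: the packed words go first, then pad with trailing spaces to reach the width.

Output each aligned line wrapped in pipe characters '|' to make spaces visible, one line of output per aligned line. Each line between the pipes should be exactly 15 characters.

Answer: |white distance |
|festival six   |
|book go        |
|keyboard all   |
|laser low in   |
|light golden   |
|cheese         |

Derivation:
Line 1: ['white', 'distance'] (min_width=14, slack=1)
Line 2: ['festival', 'six'] (min_width=12, slack=3)
Line 3: ['book', 'go'] (min_width=7, slack=8)
Line 4: ['keyboard', 'all'] (min_width=12, slack=3)
Line 5: ['laser', 'low', 'in'] (min_width=12, slack=3)
Line 6: ['light', 'golden'] (min_width=12, slack=3)
Line 7: ['cheese'] (min_width=6, slack=9)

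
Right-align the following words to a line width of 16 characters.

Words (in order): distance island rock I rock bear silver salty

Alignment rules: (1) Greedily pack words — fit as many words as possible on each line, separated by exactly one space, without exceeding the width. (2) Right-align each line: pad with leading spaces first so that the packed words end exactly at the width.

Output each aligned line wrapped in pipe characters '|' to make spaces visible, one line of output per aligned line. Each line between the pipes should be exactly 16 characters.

Line 1: ['distance', 'island'] (min_width=15, slack=1)
Line 2: ['rock', 'I', 'rock', 'bear'] (min_width=16, slack=0)
Line 3: ['silver', 'salty'] (min_width=12, slack=4)

Answer: | distance island|
|rock I rock bear|
|    silver salty|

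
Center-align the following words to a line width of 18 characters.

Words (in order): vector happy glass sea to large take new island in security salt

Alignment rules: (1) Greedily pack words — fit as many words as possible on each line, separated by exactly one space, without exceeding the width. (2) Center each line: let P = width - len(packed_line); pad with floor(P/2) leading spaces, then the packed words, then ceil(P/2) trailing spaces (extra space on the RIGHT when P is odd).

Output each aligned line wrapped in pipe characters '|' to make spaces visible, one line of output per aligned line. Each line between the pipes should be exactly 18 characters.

Answer: |vector happy glass|
|sea to large take |
|  new island in   |
|  security salt   |

Derivation:
Line 1: ['vector', 'happy', 'glass'] (min_width=18, slack=0)
Line 2: ['sea', 'to', 'large', 'take'] (min_width=17, slack=1)
Line 3: ['new', 'island', 'in'] (min_width=13, slack=5)
Line 4: ['security', 'salt'] (min_width=13, slack=5)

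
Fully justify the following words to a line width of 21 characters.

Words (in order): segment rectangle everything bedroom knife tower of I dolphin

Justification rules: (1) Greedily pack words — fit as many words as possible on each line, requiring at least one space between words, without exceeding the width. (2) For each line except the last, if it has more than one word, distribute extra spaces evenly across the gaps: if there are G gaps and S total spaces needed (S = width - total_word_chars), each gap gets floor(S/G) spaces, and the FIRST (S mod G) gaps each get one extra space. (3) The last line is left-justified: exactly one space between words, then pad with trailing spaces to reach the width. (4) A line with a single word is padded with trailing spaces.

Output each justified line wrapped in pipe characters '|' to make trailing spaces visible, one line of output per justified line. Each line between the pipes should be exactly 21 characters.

Line 1: ['segment', 'rectangle'] (min_width=17, slack=4)
Line 2: ['everything', 'bedroom'] (min_width=18, slack=3)
Line 3: ['knife', 'tower', 'of', 'I'] (min_width=16, slack=5)
Line 4: ['dolphin'] (min_width=7, slack=14)

Answer: |segment     rectangle|
|everything    bedroom|
|knife   tower   of  I|
|dolphin              |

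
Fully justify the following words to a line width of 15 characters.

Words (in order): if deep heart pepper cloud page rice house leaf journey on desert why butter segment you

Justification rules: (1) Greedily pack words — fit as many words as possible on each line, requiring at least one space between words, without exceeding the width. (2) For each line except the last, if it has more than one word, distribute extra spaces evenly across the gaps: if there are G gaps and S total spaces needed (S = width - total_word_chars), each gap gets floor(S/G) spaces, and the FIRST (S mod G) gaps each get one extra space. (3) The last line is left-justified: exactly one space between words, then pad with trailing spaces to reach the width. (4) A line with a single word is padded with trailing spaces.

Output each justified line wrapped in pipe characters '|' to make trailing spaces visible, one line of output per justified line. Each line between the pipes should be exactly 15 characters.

Answer: |if  deep  heart|
|pepper    cloud|
|page rice house|
|leaf journey on|
|desert      why|
|butter  segment|
|you            |

Derivation:
Line 1: ['if', 'deep', 'heart'] (min_width=13, slack=2)
Line 2: ['pepper', 'cloud'] (min_width=12, slack=3)
Line 3: ['page', 'rice', 'house'] (min_width=15, slack=0)
Line 4: ['leaf', 'journey', 'on'] (min_width=15, slack=0)
Line 5: ['desert', 'why'] (min_width=10, slack=5)
Line 6: ['butter', 'segment'] (min_width=14, slack=1)
Line 7: ['you'] (min_width=3, slack=12)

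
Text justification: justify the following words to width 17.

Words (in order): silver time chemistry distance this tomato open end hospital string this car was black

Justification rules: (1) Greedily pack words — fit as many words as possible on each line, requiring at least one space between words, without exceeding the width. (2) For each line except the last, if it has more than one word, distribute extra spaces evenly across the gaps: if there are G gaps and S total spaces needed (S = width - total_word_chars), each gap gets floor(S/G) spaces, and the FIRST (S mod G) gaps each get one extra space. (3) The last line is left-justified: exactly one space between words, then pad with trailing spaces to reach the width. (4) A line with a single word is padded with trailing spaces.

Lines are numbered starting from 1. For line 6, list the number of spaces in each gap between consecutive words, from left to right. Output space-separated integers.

Answer: 4 3

Derivation:
Line 1: ['silver', 'time'] (min_width=11, slack=6)
Line 2: ['chemistry'] (min_width=9, slack=8)
Line 3: ['distance', 'this'] (min_width=13, slack=4)
Line 4: ['tomato', 'open', 'end'] (min_width=15, slack=2)
Line 5: ['hospital', 'string'] (min_width=15, slack=2)
Line 6: ['this', 'car', 'was'] (min_width=12, slack=5)
Line 7: ['black'] (min_width=5, slack=12)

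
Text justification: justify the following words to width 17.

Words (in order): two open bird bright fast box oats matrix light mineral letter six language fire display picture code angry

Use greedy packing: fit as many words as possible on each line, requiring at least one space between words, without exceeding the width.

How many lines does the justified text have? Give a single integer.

Answer: 7

Derivation:
Line 1: ['two', 'open', 'bird'] (min_width=13, slack=4)
Line 2: ['bright', 'fast', 'box'] (min_width=15, slack=2)
Line 3: ['oats', 'matrix', 'light'] (min_width=17, slack=0)
Line 4: ['mineral', 'letter'] (min_width=14, slack=3)
Line 5: ['six', 'language', 'fire'] (min_width=17, slack=0)
Line 6: ['display', 'picture'] (min_width=15, slack=2)
Line 7: ['code', 'angry'] (min_width=10, slack=7)
Total lines: 7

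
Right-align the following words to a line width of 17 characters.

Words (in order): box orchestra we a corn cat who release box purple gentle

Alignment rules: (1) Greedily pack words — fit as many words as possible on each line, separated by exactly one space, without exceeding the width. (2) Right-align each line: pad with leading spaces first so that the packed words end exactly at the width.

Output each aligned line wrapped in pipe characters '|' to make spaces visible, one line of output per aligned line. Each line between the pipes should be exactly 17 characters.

Answer: | box orchestra we|
|   a corn cat who|
|      release box|
|    purple gentle|

Derivation:
Line 1: ['box', 'orchestra', 'we'] (min_width=16, slack=1)
Line 2: ['a', 'corn', 'cat', 'who'] (min_width=14, slack=3)
Line 3: ['release', 'box'] (min_width=11, slack=6)
Line 4: ['purple', 'gentle'] (min_width=13, slack=4)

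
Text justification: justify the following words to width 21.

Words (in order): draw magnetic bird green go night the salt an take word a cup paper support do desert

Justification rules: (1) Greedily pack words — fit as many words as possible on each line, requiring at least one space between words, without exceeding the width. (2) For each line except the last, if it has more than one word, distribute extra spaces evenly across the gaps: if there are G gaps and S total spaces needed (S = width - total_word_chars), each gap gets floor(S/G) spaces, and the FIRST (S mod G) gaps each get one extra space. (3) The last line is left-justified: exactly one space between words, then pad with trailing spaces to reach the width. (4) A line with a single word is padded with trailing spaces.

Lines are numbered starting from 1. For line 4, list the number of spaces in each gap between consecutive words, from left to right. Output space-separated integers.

Line 1: ['draw', 'magnetic', 'bird'] (min_width=18, slack=3)
Line 2: ['green', 'go', 'night', 'the'] (min_width=18, slack=3)
Line 3: ['salt', 'an', 'take', 'word', 'a'] (min_width=19, slack=2)
Line 4: ['cup', 'paper', 'support', 'do'] (min_width=20, slack=1)
Line 5: ['desert'] (min_width=6, slack=15)

Answer: 2 1 1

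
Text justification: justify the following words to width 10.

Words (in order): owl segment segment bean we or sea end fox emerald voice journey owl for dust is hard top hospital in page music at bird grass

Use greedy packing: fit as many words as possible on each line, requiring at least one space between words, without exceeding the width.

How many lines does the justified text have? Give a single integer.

Line 1: ['owl'] (min_width=3, slack=7)
Line 2: ['segment'] (min_width=7, slack=3)
Line 3: ['segment'] (min_width=7, slack=3)
Line 4: ['bean', 'we', 'or'] (min_width=10, slack=0)
Line 5: ['sea', 'end'] (min_width=7, slack=3)
Line 6: ['fox'] (min_width=3, slack=7)
Line 7: ['emerald'] (min_width=7, slack=3)
Line 8: ['voice'] (min_width=5, slack=5)
Line 9: ['journey'] (min_width=7, slack=3)
Line 10: ['owl', 'for'] (min_width=7, slack=3)
Line 11: ['dust', 'is'] (min_width=7, slack=3)
Line 12: ['hard', 'top'] (min_width=8, slack=2)
Line 13: ['hospital'] (min_width=8, slack=2)
Line 14: ['in', 'page'] (min_width=7, slack=3)
Line 15: ['music', 'at'] (min_width=8, slack=2)
Line 16: ['bird', 'grass'] (min_width=10, slack=0)
Total lines: 16

Answer: 16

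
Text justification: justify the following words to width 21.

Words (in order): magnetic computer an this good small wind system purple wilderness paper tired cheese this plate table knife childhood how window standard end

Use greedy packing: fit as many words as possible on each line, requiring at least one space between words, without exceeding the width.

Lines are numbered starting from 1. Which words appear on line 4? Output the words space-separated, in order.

Answer: wilderness paper

Derivation:
Line 1: ['magnetic', 'computer', 'an'] (min_width=20, slack=1)
Line 2: ['this', 'good', 'small', 'wind'] (min_width=20, slack=1)
Line 3: ['system', 'purple'] (min_width=13, slack=8)
Line 4: ['wilderness', 'paper'] (min_width=16, slack=5)
Line 5: ['tired', 'cheese', 'this'] (min_width=17, slack=4)
Line 6: ['plate', 'table', 'knife'] (min_width=17, slack=4)
Line 7: ['childhood', 'how', 'window'] (min_width=20, slack=1)
Line 8: ['standard', 'end'] (min_width=12, slack=9)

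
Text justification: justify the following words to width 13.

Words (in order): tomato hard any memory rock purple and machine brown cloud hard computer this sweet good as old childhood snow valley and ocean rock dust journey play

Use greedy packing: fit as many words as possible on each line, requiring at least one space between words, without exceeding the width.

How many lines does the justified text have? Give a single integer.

Answer: 13

Derivation:
Line 1: ['tomato', 'hard'] (min_width=11, slack=2)
Line 2: ['any', 'memory'] (min_width=10, slack=3)
Line 3: ['rock', 'purple'] (min_width=11, slack=2)
Line 4: ['and', 'machine'] (min_width=11, slack=2)
Line 5: ['brown', 'cloud'] (min_width=11, slack=2)
Line 6: ['hard', 'computer'] (min_width=13, slack=0)
Line 7: ['this', 'sweet'] (min_width=10, slack=3)
Line 8: ['good', 'as', 'old'] (min_width=11, slack=2)
Line 9: ['childhood'] (min_width=9, slack=4)
Line 10: ['snow', 'valley'] (min_width=11, slack=2)
Line 11: ['and', 'ocean'] (min_width=9, slack=4)
Line 12: ['rock', 'dust'] (min_width=9, slack=4)
Line 13: ['journey', 'play'] (min_width=12, slack=1)
Total lines: 13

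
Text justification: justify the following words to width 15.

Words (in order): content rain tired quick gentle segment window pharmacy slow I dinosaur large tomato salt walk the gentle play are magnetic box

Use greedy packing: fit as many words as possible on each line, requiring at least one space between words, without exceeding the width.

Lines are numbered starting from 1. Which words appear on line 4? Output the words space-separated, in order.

Line 1: ['content', 'rain'] (min_width=12, slack=3)
Line 2: ['tired', 'quick'] (min_width=11, slack=4)
Line 3: ['gentle', 'segment'] (min_width=14, slack=1)
Line 4: ['window', 'pharmacy'] (min_width=15, slack=0)
Line 5: ['slow', 'I', 'dinosaur'] (min_width=15, slack=0)
Line 6: ['large', 'tomato'] (min_width=12, slack=3)
Line 7: ['salt', 'walk', 'the'] (min_width=13, slack=2)
Line 8: ['gentle', 'play', 'are'] (min_width=15, slack=0)
Line 9: ['magnetic', 'box'] (min_width=12, slack=3)

Answer: window pharmacy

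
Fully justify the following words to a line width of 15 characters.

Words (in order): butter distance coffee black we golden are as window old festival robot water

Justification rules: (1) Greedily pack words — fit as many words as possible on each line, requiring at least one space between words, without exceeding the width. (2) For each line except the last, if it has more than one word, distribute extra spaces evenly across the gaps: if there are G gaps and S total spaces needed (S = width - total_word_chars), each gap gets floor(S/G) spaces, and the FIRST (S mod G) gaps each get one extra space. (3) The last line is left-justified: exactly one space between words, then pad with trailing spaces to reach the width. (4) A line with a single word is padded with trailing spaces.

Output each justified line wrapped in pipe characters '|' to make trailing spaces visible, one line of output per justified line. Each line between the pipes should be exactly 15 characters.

Line 1: ['butter', 'distance'] (min_width=15, slack=0)
Line 2: ['coffee', 'black', 'we'] (min_width=15, slack=0)
Line 3: ['golden', 'are', 'as'] (min_width=13, slack=2)
Line 4: ['window', 'old'] (min_width=10, slack=5)
Line 5: ['festival', 'robot'] (min_width=14, slack=1)
Line 6: ['water'] (min_width=5, slack=10)

Answer: |butter distance|
|coffee black we|
|golden  are  as|
|window      old|
|festival  robot|
|water          |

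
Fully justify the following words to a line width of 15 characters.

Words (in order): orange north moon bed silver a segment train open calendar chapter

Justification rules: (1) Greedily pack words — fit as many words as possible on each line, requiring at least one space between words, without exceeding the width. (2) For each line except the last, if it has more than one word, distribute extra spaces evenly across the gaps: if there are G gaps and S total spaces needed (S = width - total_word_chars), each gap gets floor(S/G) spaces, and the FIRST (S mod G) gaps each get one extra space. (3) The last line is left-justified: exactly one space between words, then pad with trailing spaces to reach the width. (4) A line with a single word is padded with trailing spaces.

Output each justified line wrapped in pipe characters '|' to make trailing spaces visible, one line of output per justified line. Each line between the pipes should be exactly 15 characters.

Answer: |orange    north|
|moon bed silver|
|a segment train|
|open   calendar|
|chapter        |

Derivation:
Line 1: ['orange', 'north'] (min_width=12, slack=3)
Line 2: ['moon', 'bed', 'silver'] (min_width=15, slack=0)
Line 3: ['a', 'segment', 'train'] (min_width=15, slack=0)
Line 4: ['open', 'calendar'] (min_width=13, slack=2)
Line 5: ['chapter'] (min_width=7, slack=8)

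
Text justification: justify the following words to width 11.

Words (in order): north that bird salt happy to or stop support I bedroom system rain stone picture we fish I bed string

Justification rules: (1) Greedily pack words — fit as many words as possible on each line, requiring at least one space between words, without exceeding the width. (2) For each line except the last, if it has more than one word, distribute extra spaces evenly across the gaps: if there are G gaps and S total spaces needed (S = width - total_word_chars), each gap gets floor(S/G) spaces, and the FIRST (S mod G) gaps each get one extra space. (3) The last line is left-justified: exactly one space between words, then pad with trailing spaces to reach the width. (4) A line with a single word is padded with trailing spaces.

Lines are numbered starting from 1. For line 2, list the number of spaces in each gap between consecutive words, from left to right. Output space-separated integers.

Answer: 3

Derivation:
Line 1: ['north', 'that'] (min_width=10, slack=1)
Line 2: ['bird', 'salt'] (min_width=9, slack=2)
Line 3: ['happy', 'to', 'or'] (min_width=11, slack=0)
Line 4: ['stop'] (min_width=4, slack=7)
Line 5: ['support', 'I'] (min_width=9, slack=2)
Line 6: ['bedroom'] (min_width=7, slack=4)
Line 7: ['system', 'rain'] (min_width=11, slack=0)
Line 8: ['stone'] (min_width=5, slack=6)
Line 9: ['picture', 'we'] (min_width=10, slack=1)
Line 10: ['fish', 'I', 'bed'] (min_width=10, slack=1)
Line 11: ['string'] (min_width=6, slack=5)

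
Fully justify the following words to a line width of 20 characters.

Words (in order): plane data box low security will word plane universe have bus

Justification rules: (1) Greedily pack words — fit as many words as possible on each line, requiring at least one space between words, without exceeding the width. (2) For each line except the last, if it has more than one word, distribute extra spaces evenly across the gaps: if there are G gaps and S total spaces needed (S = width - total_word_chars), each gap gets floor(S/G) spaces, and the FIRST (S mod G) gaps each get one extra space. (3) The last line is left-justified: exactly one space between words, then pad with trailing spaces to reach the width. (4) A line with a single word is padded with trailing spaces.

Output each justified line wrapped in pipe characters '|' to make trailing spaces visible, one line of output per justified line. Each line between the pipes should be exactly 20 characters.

Answer: |plane  data  box low|
|security  will  word|
|plane  universe have|
|bus                 |

Derivation:
Line 1: ['plane', 'data', 'box', 'low'] (min_width=18, slack=2)
Line 2: ['security', 'will', 'word'] (min_width=18, slack=2)
Line 3: ['plane', 'universe', 'have'] (min_width=19, slack=1)
Line 4: ['bus'] (min_width=3, slack=17)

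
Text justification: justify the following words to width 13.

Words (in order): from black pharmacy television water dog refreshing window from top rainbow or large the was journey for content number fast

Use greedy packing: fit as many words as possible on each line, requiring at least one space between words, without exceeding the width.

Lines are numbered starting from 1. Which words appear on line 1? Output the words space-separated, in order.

Answer: from black

Derivation:
Line 1: ['from', 'black'] (min_width=10, slack=3)
Line 2: ['pharmacy'] (min_width=8, slack=5)
Line 3: ['television'] (min_width=10, slack=3)
Line 4: ['water', 'dog'] (min_width=9, slack=4)
Line 5: ['refreshing'] (min_width=10, slack=3)
Line 6: ['window', 'from'] (min_width=11, slack=2)
Line 7: ['top', 'rainbow'] (min_width=11, slack=2)
Line 8: ['or', 'large', 'the'] (min_width=12, slack=1)
Line 9: ['was', 'journey'] (min_width=11, slack=2)
Line 10: ['for', 'content'] (min_width=11, slack=2)
Line 11: ['number', 'fast'] (min_width=11, slack=2)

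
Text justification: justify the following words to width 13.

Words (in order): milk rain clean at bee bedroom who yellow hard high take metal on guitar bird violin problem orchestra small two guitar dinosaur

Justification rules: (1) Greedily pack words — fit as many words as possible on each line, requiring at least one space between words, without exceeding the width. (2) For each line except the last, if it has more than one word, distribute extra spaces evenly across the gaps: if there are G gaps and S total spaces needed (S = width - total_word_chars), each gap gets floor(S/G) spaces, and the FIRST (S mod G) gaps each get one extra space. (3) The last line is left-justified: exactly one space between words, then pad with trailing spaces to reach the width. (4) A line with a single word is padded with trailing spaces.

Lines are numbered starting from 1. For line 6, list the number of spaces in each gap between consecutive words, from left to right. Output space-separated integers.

Line 1: ['milk', 'rain'] (min_width=9, slack=4)
Line 2: ['clean', 'at', 'bee'] (min_width=12, slack=1)
Line 3: ['bedroom', 'who'] (min_width=11, slack=2)
Line 4: ['yellow', 'hard'] (min_width=11, slack=2)
Line 5: ['high', 'take'] (min_width=9, slack=4)
Line 6: ['metal', 'on'] (min_width=8, slack=5)
Line 7: ['guitar', 'bird'] (min_width=11, slack=2)
Line 8: ['violin'] (min_width=6, slack=7)
Line 9: ['problem'] (min_width=7, slack=6)
Line 10: ['orchestra'] (min_width=9, slack=4)
Line 11: ['small', 'two'] (min_width=9, slack=4)
Line 12: ['guitar'] (min_width=6, slack=7)
Line 13: ['dinosaur'] (min_width=8, slack=5)

Answer: 6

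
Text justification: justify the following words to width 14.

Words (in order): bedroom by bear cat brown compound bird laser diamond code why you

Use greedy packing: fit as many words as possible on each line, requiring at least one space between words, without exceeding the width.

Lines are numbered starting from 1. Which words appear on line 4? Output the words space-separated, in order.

Line 1: ['bedroom', 'by'] (min_width=10, slack=4)
Line 2: ['bear', 'cat', 'brown'] (min_width=14, slack=0)
Line 3: ['compound', 'bird'] (min_width=13, slack=1)
Line 4: ['laser', 'diamond'] (min_width=13, slack=1)
Line 5: ['code', 'why', 'you'] (min_width=12, slack=2)

Answer: laser diamond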